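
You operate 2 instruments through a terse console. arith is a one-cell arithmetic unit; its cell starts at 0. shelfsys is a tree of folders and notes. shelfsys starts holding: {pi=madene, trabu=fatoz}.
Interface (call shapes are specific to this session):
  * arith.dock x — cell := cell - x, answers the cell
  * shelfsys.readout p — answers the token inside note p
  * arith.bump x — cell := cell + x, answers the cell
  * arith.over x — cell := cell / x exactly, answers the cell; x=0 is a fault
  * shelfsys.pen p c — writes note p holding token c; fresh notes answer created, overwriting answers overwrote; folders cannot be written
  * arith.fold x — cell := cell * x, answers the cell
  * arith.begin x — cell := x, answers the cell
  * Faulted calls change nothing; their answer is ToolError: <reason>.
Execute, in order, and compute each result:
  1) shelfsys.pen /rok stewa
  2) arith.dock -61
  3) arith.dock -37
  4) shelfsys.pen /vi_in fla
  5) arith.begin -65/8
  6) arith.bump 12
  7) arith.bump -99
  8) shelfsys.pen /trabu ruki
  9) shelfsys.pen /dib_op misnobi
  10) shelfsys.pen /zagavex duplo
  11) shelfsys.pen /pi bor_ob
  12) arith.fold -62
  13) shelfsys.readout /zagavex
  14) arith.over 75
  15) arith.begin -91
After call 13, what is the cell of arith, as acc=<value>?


Invoking shelfsys.pen with p→/rok, c→stewa, and get created.
Now I run arith.dock with x→-61, which returns 61.
Using arith.dock with x→-37: 98.
Using shelfsys.pen with p→/vi_in, c→fla, and observe created.
I try arith.begin with x→-65/8, — result: -65/8.
Calling arith.bump with x→12, and observe 31/8.
I invoke arith.bump with x→-99, and get -761/8.
I use shelfsys.pen with p→/trabu, c→ruki, — result: overwrote.
Then shelfsys.pen with p→/dib_op, c→misnobi, — result: created.
I invoke shelfsys.pen with p→/zagavex, c→duplo, and see created.
Next I call shelfsys.pen with p→/pi, c→bor_ob, and observe overwrote.
Invoking arith.fold with x→-62, and see 23591/4.
I run shelfsys.readout with p→/zagavex, yielding duplo.
I call arith.over with x→75, and observe 23591/300.
Now I run arith.begin with x→-91, and observe -91.

Answer: acc=23591/4


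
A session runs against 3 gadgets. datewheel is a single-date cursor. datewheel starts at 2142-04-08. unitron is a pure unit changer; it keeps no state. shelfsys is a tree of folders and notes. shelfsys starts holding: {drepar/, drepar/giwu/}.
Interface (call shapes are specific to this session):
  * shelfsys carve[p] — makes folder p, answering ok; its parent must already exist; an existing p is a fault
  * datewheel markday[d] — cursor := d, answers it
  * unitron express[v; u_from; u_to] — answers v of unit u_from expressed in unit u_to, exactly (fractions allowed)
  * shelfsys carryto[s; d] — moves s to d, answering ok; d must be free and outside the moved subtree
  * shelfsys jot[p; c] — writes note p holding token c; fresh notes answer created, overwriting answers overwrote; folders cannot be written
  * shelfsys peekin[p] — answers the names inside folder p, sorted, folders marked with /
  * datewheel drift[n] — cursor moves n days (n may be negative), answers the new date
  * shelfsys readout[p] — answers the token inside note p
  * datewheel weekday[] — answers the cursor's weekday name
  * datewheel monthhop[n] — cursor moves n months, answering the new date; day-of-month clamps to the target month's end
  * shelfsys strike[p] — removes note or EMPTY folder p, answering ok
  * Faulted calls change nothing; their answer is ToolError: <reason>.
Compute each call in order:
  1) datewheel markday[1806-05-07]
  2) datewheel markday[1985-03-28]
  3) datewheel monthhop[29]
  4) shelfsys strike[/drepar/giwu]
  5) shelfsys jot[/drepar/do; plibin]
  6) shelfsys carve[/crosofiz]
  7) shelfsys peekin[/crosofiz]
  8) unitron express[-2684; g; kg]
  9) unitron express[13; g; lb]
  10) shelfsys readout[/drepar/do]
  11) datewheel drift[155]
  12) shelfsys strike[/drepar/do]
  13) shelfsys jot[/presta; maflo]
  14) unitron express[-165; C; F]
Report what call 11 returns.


>>> datewheel markday d=1806-05-07
= 1806-05-07
>>> datewheel markday d=1985-03-28
= 1985-03-28
>>> datewheel monthhop n=29
= 1987-08-28
>>> shelfsys strike p=/drepar/giwu
= ok
>>> shelfsys jot p=/drepar/do c=plibin
= created
>>> shelfsys carve p=/crosofiz
= ok
>>> shelfsys peekin p=/crosofiz
= []
>>> unitron express v=-2684 u_from=g u_to=kg
= -671/250
>>> unitron express v=13 u_from=g u_to=lb
= 1300000/45359237
>>> shelfsys readout p=/drepar/do
= plibin
>>> datewheel drift n=155
= 1988-01-30
>>> shelfsys strike p=/drepar/do
= ok
>>> shelfsys jot p=/presta c=maflo
= created
>>> unitron express v=-165 u_from=C u_to=F
= -265

Answer: 1988-01-30


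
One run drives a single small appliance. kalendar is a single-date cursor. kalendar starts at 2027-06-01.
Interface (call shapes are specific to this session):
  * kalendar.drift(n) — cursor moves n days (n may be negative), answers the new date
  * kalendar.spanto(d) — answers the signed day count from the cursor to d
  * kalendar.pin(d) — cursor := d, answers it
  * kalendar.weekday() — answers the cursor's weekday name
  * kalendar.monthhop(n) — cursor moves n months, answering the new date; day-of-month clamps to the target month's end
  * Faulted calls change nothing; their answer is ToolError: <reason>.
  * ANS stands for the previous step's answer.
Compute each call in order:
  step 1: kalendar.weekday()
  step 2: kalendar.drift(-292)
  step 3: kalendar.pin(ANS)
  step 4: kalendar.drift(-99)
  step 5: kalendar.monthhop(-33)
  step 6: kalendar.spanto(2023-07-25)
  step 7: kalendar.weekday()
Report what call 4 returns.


Answer: 2026-05-06

Derivation:
>>> kalendar.weekday
= Tuesday
>>> kalendar.drift n→-292
= 2026-08-13
>>> kalendar.pin d→ANS
= 2026-08-13
>>> kalendar.drift n→-99
= 2026-05-06
>>> kalendar.monthhop n→-33
= 2023-08-06
>>> kalendar.spanto d→2023-07-25
= -12
>>> kalendar.weekday
= Sunday


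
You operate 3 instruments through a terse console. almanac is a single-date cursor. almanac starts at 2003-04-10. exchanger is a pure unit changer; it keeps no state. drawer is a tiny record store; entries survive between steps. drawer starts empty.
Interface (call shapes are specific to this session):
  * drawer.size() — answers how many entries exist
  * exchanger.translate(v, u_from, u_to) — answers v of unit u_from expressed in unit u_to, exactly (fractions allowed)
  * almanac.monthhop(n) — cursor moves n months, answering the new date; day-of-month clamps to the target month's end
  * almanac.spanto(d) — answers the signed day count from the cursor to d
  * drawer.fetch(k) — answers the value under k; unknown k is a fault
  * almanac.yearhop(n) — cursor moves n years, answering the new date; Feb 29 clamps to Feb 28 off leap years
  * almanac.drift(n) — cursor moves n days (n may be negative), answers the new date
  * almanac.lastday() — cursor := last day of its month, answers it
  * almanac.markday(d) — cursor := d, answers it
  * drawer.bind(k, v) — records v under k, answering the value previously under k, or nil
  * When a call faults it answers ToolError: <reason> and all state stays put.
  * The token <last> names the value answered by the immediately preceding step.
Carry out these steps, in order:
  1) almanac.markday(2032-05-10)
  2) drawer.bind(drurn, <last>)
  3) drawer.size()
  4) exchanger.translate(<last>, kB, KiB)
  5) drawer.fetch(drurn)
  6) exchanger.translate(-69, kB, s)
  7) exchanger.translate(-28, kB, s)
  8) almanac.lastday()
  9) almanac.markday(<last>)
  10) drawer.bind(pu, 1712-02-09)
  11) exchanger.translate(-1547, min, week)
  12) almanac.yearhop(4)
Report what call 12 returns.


[in] almanac.markday d: 2032-05-10
[out] 2032-05-10
[in] drawer.bind k: drurn v: <last>
[out] nil
[in] drawer.size
[out] 1
[in] exchanger.translate v: <last> u_from: kB u_to: KiB
[out] 125/128
[in] drawer.fetch k: drurn
[out] 2032-05-10
[in] exchanger.translate v: -69 u_from: kB u_to: s
[out] ToolError: incompatible units
[in] exchanger.translate v: -28 u_from: kB u_to: s
[out] ToolError: incompatible units
[in] almanac.lastday
[out] 2032-05-31
[in] almanac.markday d: <last>
[out] 2032-05-31
[in] drawer.bind k: pu v: 1712-02-09
[out] nil
[in] exchanger.translate v: -1547 u_from: min u_to: week
[out] -221/1440
[in] almanac.yearhop n: 4
[out] 2036-05-31

Answer: 2036-05-31


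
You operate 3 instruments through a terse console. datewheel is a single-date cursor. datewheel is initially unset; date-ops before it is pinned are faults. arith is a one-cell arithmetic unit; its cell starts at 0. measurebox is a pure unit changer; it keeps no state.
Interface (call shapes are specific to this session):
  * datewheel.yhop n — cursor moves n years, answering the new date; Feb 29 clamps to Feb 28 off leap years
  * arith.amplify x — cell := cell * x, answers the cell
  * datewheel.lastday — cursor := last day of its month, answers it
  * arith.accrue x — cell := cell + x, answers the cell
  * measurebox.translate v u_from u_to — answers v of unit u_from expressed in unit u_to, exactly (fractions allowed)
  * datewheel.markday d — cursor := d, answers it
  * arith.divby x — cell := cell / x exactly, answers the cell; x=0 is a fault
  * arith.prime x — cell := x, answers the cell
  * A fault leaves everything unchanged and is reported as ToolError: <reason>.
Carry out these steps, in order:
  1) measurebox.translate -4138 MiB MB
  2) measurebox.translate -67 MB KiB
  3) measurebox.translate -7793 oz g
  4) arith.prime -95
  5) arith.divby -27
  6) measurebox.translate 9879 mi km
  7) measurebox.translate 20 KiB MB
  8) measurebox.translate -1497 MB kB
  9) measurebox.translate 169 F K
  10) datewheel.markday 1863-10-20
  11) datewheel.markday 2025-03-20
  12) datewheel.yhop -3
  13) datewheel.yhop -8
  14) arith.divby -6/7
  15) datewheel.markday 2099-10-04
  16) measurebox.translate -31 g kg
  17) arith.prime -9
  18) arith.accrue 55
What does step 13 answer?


Answer: 2014-03-20

Derivation:
% 1. measurebox.translate(v→-4138, u_from→MiB, u_to→MB) : -67796992/15625
% 2. measurebox.translate(v→-67, u_from→MB, u_to→KiB) : -1046875/16
% 3. measurebox.translate(v→-7793, u_from→oz, u_to→g) : -353484533941/1600000
% 4. arith.prime(x→-95) : -95
% 5. arith.divby(x→-27) : 95/27
% 6. measurebox.translate(v→9879, u_from→mi, u_to→km) : 248417334/15625
% 7. measurebox.translate(v→20, u_from→KiB, u_to→MB) : 64/3125
% 8. measurebox.translate(v→-1497, u_from→MB, u_to→kB) : -1497000
% 9. measurebox.translate(v→169, u_from→F, u_to→K) : 62867/180
% 10. datewheel.markday(d→1863-10-20) : 1863-10-20
% 11. datewheel.markday(d→2025-03-20) : 2025-03-20
% 12. datewheel.yhop(n→-3) : 2022-03-20
% 13. datewheel.yhop(n→-8) : 2014-03-20
% 14. arith.divby(x→-6/7) : -665/162
% 15. datewheel.markday(d→2099-10-04) : 2099-10-04
% 16. measurebox.translate(v→-31, u_from→g, u_to→kg) : -31/1000
% 17. arith.prime(x→-9) : -9
% 18. arith.accrue(x→55) : 46


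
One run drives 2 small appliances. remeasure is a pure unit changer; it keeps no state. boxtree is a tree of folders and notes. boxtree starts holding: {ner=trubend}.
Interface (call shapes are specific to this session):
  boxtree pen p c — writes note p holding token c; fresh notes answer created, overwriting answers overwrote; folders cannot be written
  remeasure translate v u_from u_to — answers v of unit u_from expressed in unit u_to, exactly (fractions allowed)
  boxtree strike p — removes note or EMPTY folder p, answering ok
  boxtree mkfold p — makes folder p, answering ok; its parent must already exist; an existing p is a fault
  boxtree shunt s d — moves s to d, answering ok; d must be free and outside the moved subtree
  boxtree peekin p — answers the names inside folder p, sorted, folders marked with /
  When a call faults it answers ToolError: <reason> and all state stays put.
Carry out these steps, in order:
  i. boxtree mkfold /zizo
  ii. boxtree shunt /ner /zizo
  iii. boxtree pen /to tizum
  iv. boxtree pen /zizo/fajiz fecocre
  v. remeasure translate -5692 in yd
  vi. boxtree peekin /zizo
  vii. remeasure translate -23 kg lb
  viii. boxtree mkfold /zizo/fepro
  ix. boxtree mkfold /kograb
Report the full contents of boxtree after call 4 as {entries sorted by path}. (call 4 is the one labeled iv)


Do: boxtree mkfold[/zizo]
See: ok
Do: boxtree shunt[/ner; /zizo]
See: ToolError: exists
Do: boxtree pen[/to; tizum]
See: created
Do: boxtree pen[/zizo/fajiz; fecocre]
See: created
Do: remeasure translate[-5692; in; yd]
See: -1423/9
Do: boxtree peekin[/zizo]
See: [fajiz]
Do: remeasure translate[-23; kg; lb]
See: -2300000000/45359237
Do: boxtree mkfold[/zizo/fepro]
See: ok
Do: boxtree mkfold[/kograb]
See: ok

Answer: {ner=trubend, to=tizum, zizo/, zizo/fajiz=fecocre}


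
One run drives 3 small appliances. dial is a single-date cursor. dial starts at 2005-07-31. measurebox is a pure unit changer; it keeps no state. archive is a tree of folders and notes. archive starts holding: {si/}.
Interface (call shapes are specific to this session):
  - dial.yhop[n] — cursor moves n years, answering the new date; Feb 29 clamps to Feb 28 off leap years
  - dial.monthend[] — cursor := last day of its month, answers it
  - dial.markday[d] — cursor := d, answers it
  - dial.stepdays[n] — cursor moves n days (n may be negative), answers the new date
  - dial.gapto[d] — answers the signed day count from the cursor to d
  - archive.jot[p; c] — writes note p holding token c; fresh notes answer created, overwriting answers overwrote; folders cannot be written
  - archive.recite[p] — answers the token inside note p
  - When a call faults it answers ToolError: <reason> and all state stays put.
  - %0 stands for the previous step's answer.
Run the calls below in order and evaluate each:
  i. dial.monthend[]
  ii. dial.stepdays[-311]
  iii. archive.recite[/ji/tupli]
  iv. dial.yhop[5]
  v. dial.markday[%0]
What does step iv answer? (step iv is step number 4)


// 1. monthend() ~> 2005-07-31
// 2. stepdays(n: -311) ~> 2004-09-23
// 3. recite(p: /ji/tupli) ~> ToolError: not found
// 4. yhop(n: 5) ~> 2009-09-23
// 5. markday(d: %0) ~> 2009-09-23

Answer: 2009-09-23


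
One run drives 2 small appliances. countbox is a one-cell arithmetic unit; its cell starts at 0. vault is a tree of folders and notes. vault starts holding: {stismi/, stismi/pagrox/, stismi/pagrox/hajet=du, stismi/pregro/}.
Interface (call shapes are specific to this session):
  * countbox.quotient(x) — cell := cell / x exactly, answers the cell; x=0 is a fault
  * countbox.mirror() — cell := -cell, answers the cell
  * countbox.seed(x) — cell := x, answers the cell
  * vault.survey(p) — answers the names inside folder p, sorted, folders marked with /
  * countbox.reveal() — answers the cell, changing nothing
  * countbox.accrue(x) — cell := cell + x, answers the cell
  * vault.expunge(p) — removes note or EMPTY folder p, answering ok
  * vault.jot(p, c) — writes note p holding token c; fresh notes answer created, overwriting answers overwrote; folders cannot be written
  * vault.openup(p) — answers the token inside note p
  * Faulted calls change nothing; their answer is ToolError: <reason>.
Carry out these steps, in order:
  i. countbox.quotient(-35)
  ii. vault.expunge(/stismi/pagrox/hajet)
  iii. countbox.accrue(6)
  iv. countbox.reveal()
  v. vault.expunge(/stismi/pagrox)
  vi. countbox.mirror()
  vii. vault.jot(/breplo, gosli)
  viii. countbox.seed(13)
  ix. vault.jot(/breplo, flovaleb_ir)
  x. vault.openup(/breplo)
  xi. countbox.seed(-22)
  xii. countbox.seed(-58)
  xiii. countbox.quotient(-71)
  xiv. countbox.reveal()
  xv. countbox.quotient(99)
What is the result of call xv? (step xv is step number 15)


Answer: 58/7029

Derivation:
I try countbox.quotient with x: -35, yielding 0.
Calling vault.expunge with p: /stismi/pagrox/hajet, → ok.
I call countbox.accrue with x: 6, yielding 6.
Then countbox.reveal(), and observe 6.
Now I run vault.expunge with p: /stismi/pagrox: ok.
Invoking countbox.mirror(), which returns -6.
I run vault.jot with p: /breplo, c: gosli, which returns created.
Using countbox.seed with x: 13: 13.
Then vault.jot with p: /breplo, c: flovaleb_ir: overwrote.
Now I run vault.openup with p: /breplo, and get flovaleb_ir.
I call countbox.seed with x: -22, and observe -22.
I use countbox.seed with x: -58, — result: -58.
I invoke countbox.quotient with x: -71, and see 58/71.
I try countbox.reveal, → 58/71.
I invoke countbox.quotient with x: 99, yielding 58/7029.


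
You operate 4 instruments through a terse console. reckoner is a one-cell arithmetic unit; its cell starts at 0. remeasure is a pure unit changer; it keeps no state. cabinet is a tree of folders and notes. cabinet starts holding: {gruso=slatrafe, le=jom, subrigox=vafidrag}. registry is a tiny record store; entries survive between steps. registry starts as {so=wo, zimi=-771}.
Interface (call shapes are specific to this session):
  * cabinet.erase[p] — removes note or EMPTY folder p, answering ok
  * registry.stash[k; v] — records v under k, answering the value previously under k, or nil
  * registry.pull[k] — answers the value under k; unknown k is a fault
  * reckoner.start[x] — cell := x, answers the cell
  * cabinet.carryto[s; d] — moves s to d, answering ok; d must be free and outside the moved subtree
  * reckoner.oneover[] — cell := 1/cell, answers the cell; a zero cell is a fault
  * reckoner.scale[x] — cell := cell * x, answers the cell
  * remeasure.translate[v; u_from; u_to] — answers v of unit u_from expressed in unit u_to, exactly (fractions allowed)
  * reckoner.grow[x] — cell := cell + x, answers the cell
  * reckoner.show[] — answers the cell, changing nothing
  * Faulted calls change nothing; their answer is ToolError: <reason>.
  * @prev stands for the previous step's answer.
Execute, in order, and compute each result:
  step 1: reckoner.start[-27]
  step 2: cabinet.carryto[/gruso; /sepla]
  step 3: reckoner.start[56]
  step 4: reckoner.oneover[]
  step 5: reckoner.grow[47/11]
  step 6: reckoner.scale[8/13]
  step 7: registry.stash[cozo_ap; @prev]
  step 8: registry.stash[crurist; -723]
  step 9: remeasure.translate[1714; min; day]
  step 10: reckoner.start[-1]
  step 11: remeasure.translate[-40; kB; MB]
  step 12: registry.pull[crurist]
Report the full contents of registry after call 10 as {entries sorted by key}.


Do: reckoner.start[x: -27]
See: -27
Do: cabinet.carryto[s: /gruso; d: /sepla]
See: ok
Do: reckoner.start[x: 56]
See: 56
Do: reckoner.oneover[]
See: 1/56
Do: reckoner.grow[x: 47/11]
See: 2643/616
Do: reckoner.scale[x: 8/13]
See: 2643/1001
Do: registry.stash[k: cozo_ap; v: @prev]
See: nil
Do: registry.stash[k: crurist; v: -723]
See: nil
Do: remeasure.translate[v: 1714; u_from: min; u_to: day]
See: 857/720
Do: reckoner.start[x: -1]
See: -1
Do: remeasure.translate[v: -40; u_from: kB; u_to: MB]
See: -1/25
Do: registry.pull[k: crurist]
See: -723

Answer: {cozo_ap=2643/1001, crurist=-723, so=wo, zimi=-771}


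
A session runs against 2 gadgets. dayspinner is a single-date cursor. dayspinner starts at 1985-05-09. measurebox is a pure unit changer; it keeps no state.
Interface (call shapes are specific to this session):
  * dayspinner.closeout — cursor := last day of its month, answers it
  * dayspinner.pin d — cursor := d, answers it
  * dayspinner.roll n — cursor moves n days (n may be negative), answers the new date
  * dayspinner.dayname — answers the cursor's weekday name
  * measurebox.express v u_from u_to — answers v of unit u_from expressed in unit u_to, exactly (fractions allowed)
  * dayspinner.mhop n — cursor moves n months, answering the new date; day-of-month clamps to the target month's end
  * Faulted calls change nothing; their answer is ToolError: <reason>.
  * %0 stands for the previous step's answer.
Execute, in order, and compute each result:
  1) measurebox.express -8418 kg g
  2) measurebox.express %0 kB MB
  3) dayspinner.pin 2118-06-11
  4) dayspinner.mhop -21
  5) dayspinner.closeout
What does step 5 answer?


Now I run measurebox.express passing v=-8418, u_from=kg, u_to=g, yielding -8418000.
Then measurebox.express passing v=%0, u_from=kB, u_to=MB, giving -8418.
Now I run dayspinner.pin passing d=2118-06-11, giving 2118-06-11.
I try dayspinner.mhop passing n=-21, which returns 2116-09-11.
I call dayspinner.closeout: 2116-09-30.

Answer: 2116-09-30


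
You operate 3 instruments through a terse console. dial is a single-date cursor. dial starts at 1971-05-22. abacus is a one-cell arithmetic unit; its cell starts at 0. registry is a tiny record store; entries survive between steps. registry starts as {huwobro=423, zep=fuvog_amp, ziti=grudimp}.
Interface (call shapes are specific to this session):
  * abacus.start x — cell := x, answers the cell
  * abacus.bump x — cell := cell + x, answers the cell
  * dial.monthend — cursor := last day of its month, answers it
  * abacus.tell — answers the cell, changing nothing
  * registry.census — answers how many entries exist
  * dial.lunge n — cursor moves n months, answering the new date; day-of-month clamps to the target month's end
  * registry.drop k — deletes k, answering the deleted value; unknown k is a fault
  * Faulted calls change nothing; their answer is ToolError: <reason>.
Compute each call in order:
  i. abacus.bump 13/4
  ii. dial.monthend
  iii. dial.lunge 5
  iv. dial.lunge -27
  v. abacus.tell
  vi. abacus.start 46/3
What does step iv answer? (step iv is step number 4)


> abacus.bump x='13/4'
= 13/4
> dial.monthend
= 1971-05-31
> dial.lunge n='5'
= 1971-10-31
> dial.lunge n='-27'
= 1969-07-31
> abacus.tell
= 13/4
> abacus.start x='46/3'
= 46/3

Answer: 1969-07-31


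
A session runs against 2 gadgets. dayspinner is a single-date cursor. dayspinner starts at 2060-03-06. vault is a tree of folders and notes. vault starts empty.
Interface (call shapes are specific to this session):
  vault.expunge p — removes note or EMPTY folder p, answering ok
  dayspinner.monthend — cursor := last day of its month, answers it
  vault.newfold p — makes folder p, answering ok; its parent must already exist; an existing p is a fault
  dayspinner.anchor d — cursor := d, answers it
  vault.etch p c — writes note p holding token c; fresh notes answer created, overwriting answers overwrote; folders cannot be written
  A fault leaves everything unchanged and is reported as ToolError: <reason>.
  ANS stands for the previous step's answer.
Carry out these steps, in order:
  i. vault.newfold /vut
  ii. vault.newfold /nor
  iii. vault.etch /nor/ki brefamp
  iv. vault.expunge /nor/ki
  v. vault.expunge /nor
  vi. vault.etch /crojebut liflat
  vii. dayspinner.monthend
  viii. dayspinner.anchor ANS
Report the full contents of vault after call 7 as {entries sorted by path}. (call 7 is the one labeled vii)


~$ newfold p=/vut
= ok
~$ newfold p=/nor
= ok
~$ etch p=/nor/ki c=brefamp
= created
~$ expunge p=/nor/ki
= ok
~$ expunge p=/nor
= ok
~$ etch p=/crojebut c=liflat
= created
~$ monthend
= 2060-03-31
~$ anchor d=ANS
= 2060-03-31

Answer: {crojebut=liflat, vut/}


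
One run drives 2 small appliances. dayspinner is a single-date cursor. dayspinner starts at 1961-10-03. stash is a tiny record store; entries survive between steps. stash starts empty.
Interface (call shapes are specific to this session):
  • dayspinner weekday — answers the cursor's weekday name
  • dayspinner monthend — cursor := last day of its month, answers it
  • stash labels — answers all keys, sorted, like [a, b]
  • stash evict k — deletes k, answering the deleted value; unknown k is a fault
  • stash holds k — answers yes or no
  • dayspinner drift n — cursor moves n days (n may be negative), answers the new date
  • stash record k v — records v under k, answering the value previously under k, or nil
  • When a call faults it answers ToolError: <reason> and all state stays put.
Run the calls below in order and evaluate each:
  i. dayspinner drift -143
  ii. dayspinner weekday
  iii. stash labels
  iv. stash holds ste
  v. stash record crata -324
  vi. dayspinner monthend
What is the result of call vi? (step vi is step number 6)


Answer: 1961-05-31

Derivation:
Then dayspinner drift with n→-143, giving 1961-05-13.
Calling dayspinner weekday(): Saturday.
I use stash labels, giving [].
Calling stash holds with k→ste, giving no.
Calling stash record with k→crata, v→-324, → nil.
I run dayspinner monthend, and see 1961-05-31.


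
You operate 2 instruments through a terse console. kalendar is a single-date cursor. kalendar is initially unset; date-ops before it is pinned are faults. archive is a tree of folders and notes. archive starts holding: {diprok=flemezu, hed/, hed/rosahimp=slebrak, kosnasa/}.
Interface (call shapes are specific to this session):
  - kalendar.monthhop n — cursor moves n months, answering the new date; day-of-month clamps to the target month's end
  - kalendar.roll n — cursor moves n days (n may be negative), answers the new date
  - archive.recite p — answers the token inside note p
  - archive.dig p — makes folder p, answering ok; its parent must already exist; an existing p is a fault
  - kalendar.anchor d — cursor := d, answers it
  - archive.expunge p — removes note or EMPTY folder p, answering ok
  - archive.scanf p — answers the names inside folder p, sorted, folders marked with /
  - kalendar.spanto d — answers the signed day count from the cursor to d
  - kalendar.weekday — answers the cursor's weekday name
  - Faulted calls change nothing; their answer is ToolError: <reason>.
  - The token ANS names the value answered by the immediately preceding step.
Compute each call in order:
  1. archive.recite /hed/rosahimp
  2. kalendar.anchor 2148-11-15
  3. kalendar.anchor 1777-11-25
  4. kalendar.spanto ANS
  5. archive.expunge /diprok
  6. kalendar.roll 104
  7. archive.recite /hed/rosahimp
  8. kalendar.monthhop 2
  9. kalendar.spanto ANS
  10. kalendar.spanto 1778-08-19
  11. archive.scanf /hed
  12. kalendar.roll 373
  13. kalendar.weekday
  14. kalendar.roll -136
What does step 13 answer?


Answer: Monday

Derivation:
Do: recite[p=/hed/rosahimp]
See: slebrak
Do: anchor[d=2148-11-15]
See: 2148-11-15
Do: anchor[d=1777-11-25]
See: 1777-11-25
Do: spanto[d=ANS]
See: 0
Do: expunge[p=/diprok]
See: ok
Do: roll[n=104]
See: 1778-03-09
Do: recite[p=/hed/rosahimp]
See: slebrak
Do: monthhop[n=2]
See: 1778-05-09
Do: spanto[d=ANS]
See: 0
Do: spanto[d=1778-08-19]
See: 102
Do: scanf[p=/hed]
See: [rosahimp]
Do: roll[n=373]
See: 1779-05-17
Do: weekday[]
See: Monday
Do: roll[n=-136]
See: 1779-01-01


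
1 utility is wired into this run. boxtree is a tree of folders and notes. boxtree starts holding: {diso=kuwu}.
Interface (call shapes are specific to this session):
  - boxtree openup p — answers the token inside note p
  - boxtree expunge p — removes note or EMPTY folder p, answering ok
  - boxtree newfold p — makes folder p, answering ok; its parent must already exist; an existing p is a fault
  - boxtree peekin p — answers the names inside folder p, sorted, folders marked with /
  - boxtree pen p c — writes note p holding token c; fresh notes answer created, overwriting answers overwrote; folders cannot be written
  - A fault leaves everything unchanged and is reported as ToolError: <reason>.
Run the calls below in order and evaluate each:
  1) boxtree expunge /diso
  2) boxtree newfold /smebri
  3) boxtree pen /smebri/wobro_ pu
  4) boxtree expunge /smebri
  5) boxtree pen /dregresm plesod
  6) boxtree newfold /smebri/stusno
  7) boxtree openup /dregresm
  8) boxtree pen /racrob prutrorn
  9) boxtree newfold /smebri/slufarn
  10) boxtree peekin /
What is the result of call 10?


Answer: [dregresm, racrob, smebri/]

Derivation:
-- 1. boxtree expunge(p: /diso) ~> ok
-- 2. boxtree newfold(p: /smebri) ~> ok
-- 3. boxtree pen(p: /smebri/wobro_, c: pu) ~> created
-- 4. boxtree expunge(p: /smebri) ~> ToolError: not empty
-- 5. boxtree pen(p: /dregresm, c: plesod) ~> created
-- 6. boxtree newfold(p: /smebri/stusno) ~> ok
-- 7. boxtree openup(p: /dregresm) ~> plesod
-- 8. boxtree pen(p: /racrob, c: prutrorn) ~> created
-- 9. boxtree newfold(p: /smebri/slufarn) ~> ok
-- 10. boxtree peekin(p: /) ~> [dregresm, racrob, smebri/]


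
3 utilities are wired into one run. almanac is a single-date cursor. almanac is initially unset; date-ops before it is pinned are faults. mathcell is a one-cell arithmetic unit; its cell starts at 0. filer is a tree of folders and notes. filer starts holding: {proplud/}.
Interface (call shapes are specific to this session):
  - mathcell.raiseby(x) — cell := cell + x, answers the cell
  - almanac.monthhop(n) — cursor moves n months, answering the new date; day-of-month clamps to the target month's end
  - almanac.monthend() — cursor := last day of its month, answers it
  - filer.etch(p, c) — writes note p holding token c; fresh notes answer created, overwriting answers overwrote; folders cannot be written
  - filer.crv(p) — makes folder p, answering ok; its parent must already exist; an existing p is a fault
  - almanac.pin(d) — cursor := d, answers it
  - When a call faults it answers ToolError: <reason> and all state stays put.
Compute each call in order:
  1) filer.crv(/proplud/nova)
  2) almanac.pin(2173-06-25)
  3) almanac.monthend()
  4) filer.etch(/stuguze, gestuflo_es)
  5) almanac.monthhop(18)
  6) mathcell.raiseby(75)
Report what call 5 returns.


Answer: 2174-12-30

Derivation:
·→ crv(p='/proplud/nova')
·← ok
·→ pin(d='2173-06-25')
·← 2173-06-25
·→ monthend()
·← 2173-06-30
·→ etch(p='/stuguze', c='gestuflo_es')
·← created
·→ monthhop(n='18')
·← 2174-12-30
·→ raiseby(x='75')
·← 75


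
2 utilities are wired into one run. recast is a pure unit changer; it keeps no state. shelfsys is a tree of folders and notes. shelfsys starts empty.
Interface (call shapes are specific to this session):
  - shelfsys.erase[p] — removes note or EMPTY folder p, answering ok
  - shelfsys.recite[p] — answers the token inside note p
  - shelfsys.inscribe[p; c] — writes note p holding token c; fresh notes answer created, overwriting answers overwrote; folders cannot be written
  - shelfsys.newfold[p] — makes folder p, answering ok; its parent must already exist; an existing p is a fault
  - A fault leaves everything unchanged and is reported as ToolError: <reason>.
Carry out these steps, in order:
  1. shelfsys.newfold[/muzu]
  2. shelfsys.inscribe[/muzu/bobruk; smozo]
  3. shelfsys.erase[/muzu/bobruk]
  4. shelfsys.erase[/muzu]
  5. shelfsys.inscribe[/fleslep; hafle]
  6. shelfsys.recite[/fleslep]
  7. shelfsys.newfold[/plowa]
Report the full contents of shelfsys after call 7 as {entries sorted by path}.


-> shelfsys.newfold(p→/muzu)
<- ok
-> shelfsys.inscribe(p→/muzu/bobruk, c→smozo)
<- created
-> shelfsys.erase(p→/muzu/bobruk)
<- ok
-> shelfsys.erase(p→/muzu)
<- ok
-> shelfsys.inscribe(p→/fleslep, c→hafle)
<- created
-> shelfsys.recite(p→/fleslep)
<- hafle
-> shelfsys.newfold(p→/plowa)
<- ok

Answer: {fleslep=hafle, plowa/}


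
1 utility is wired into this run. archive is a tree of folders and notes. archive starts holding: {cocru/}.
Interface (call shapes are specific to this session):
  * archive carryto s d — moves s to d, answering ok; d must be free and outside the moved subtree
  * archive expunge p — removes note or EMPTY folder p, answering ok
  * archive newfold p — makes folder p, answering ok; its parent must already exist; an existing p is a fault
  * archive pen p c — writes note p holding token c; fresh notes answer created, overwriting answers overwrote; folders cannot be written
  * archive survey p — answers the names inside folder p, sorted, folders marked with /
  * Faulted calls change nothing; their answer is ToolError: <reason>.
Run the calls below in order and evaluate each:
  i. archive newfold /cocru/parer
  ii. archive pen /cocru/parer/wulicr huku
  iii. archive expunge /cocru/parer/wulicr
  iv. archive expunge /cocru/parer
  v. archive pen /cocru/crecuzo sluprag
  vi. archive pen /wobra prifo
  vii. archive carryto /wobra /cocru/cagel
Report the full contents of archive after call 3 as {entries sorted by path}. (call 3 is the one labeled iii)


Act: archive newfold[p=/cocru/parer]
Obs: ok
Act: archive pen[p=/cocru/parer/wulicr; c=huku]
Obs: created
Act: archive expunge[p=/cocru/parer/wulicr]
Obs: ok
Act: archive expunge[p=/cocru/parer]
Obs: ok
Act: archive pen[p=/cocru/crecuzo; c=sluprag]
Obs: created
Act: archive pen[p=/wobra; c=prifo]
Obs: created
Act: archive carryto[s=/wobra; d=/cocru/cagel]
Obs: ok

Answer: {cocru/, cocru/parer/}


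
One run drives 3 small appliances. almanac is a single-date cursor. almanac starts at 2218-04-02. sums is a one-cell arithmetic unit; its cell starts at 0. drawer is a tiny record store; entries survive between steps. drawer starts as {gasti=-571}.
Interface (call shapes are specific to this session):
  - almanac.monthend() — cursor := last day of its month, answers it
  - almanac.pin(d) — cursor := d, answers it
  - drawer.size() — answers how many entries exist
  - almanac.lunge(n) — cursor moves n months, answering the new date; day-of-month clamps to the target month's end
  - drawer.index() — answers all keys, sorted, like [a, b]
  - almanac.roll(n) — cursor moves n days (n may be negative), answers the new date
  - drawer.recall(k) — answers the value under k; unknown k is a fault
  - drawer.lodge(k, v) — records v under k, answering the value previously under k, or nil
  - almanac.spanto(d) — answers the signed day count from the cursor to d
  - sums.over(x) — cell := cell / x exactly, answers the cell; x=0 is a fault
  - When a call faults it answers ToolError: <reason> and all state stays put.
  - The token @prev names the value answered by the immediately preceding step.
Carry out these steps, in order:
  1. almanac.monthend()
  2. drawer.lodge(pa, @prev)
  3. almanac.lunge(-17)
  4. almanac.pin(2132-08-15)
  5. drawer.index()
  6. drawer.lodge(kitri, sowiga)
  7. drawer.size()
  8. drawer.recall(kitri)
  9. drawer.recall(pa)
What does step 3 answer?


Using almanac.monthend, and see 2218-04-30.
Calling drawer.lodge using k=pa, v=@prev, and get nil.
I use almanac.lunge using n=-17, → 2216-11-30.
I run almanac.pin using d=2132-08-15, — result: 2132-08-15.
I run drawer.index, yielding [gasti, pa].
Then drawer.lodge using k=kitri, v=sowiga, — result: nil.
Using drawer.size(), and observe 3.
Next I call drawer.recall using k=kitri, and observe sowiga.
Then drawer.recall using k=pa, and observe 2218-04-30.

Answer: 2216-11-30


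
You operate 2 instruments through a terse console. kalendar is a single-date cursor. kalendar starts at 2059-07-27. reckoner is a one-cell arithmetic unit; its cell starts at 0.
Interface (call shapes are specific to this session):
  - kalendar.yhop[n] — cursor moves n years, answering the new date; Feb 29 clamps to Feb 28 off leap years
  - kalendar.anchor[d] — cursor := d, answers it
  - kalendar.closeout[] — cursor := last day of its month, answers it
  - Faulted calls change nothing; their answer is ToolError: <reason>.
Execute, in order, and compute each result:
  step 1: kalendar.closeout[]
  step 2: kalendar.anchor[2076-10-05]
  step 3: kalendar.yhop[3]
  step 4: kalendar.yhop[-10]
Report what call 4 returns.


Answer: 2069-10-05

Derivation:
I run closeout, → 2059-07-31.
Now I run anchor(d→2076-10-05), and get 2076-10-05.
Using yhop(n→3), and see 2079-10-05.
I try yhop(n→-10), — result: 2069-10-05.


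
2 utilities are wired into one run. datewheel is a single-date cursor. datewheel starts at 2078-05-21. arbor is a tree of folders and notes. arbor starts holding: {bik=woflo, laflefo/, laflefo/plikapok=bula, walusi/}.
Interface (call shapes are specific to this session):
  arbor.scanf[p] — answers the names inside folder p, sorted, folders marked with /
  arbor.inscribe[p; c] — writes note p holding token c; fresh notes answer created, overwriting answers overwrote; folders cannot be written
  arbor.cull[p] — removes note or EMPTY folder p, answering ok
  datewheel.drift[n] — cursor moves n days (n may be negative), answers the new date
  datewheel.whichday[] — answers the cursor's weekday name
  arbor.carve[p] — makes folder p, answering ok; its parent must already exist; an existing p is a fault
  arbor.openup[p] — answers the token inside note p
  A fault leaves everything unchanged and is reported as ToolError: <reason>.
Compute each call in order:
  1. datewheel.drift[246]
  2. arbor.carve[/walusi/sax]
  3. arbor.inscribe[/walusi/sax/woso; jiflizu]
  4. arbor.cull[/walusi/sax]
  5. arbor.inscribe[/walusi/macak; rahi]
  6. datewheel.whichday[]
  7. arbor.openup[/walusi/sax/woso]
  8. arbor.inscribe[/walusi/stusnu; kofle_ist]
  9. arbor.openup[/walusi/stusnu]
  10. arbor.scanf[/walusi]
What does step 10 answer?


Answer: [macak, sax/, stusnu]

Derivation:
Step: drift[n: 246]
Result: 2079-01-22
Step: carve[p: /walusi/sax]
Result: ok
Step: inscribe[p: /walusi/sax/woso; c: jiflizu]
Result: created
Step: cull[p: /walusi/sax]
Result: ToolError: not empty
Step: inscribe[p: /walusi/macak; c: rahi]
Result: created
Step: whichday[]
Result: Sunday
Step: openup[p: /walusi/sax/woso]
Result: jiflizu
Step: inscribe[p: /walusi/stusnu; c: kofle_ist]
Result: created
Step: openup[p: /walusi/stusnu]
Result: kofle_ist
Step: scanf[p: /walusi]
Result: [macak, sax/, stusnu]


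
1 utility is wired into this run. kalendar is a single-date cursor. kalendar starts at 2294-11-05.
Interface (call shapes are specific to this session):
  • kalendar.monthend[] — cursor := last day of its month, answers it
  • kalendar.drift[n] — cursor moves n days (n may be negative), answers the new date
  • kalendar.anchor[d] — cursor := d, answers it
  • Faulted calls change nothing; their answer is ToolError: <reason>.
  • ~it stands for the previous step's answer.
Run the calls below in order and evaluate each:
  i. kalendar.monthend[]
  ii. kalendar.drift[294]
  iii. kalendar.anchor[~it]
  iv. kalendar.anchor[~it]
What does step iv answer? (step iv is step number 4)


Answer: 2295-09-20

Derivation:
Do: kalendar.monthend[]
See: 2294-11-30
Do: kalendar.drift[n='294']
See: 2295-09-20
Do: kalendar.anchor[d='~it']
See: 2295-09-20
Do: kalendar.anchor[d='~it']
See: 2295-09-20


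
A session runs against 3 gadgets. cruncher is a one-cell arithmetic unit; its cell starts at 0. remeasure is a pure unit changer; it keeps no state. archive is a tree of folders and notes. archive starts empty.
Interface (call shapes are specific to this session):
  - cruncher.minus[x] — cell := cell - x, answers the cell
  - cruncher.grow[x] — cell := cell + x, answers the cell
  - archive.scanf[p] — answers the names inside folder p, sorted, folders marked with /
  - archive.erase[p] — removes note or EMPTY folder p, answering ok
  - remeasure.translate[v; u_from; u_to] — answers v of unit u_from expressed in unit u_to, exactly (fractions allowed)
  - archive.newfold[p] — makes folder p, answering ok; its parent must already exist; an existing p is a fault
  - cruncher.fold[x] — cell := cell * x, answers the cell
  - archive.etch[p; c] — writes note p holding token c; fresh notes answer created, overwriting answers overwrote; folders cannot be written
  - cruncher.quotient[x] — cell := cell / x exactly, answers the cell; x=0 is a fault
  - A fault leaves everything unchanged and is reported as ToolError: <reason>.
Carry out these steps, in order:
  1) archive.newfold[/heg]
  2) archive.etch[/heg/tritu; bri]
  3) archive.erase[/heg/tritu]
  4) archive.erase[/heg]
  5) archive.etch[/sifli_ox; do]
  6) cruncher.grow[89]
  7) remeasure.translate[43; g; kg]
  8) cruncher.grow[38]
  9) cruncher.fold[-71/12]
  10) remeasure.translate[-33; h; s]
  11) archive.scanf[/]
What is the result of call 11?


Step: newfold[p=/heg]
Result: ok
Step: etch[p=/heg/tritu; c=bri]
Result: created
Step: erase[p=/heg/tritu]
Result: ok
Step: erase[p=/heg]
Result: ok
Step: etch[p=/sifli_ox; c=do]
Result: created
Step: grow[x=89]
Result: 89
Step: translate[v=43; u_from=g; u_to=kg]
Result: 43/1000
Step: grow[x=38]
Result: 127
Step: fold[x=-71/12]
Result: -9017/12
Step: translate[v=-33; u_from=h; u_to=s]
Result: -118800
Step: scanf[p=/]
Result: [sifli_ox]

Answer: [sifli_ox]
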